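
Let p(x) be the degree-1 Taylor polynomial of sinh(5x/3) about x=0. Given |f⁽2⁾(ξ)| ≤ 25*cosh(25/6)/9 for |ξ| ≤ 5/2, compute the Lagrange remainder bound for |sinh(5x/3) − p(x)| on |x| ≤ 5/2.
625*cosh(25/6)/72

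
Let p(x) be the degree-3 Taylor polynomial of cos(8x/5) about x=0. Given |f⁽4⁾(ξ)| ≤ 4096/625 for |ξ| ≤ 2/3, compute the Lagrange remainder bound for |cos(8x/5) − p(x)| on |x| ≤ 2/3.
8192/151875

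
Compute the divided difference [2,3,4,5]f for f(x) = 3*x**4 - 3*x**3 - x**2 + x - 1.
39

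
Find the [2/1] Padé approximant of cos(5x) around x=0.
1 - 25*x**2/2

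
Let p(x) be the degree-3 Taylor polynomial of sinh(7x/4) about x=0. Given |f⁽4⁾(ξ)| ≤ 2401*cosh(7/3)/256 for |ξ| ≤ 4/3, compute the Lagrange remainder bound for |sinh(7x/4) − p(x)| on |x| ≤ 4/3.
2401*cosh(7/3)/1944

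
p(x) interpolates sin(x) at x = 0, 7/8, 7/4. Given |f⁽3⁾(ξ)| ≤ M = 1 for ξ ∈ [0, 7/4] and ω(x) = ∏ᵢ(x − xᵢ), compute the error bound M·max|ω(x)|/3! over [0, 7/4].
343*sqrt(3)/13824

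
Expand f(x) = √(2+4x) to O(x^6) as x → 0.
sqrt(2) + sqrt(2)*x - sqrt(2)*x**2/2 + sqrt(2)*x**3/2 - 5*sqrt(2)*x**4/8 + 7*sqrt(2)*x**5/8 + O(x**6)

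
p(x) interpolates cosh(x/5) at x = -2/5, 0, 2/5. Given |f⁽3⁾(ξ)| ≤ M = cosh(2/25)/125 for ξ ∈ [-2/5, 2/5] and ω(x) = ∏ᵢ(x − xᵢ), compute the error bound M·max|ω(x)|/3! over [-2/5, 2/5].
8*sqrt(3)*cosh(2/25)/421875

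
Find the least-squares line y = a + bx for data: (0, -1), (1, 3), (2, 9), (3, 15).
a = -8/5, b = 27/5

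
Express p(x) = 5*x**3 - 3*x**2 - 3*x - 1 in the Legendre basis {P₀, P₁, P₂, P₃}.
(-2)P₀ + (-2)P₂ + (2)P₃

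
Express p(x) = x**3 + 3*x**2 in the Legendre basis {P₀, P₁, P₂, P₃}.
P₀ + (3/5)P₁ + (2)P₂ + (2/5)P₃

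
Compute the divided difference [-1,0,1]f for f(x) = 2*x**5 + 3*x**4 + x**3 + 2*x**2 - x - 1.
5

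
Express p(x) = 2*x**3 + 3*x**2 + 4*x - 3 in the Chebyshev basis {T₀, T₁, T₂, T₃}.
(-3/2)T₀ + (11/2)T₁ + (3/2)T₂ + (1/2)T₃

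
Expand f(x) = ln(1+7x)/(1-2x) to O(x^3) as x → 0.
7*x - 21*x**2/2 + O(x**3)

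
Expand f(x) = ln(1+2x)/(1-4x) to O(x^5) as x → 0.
2*x + 6*x**2 + 80*x**3/3 + 308*x**4/3 + O(x**5)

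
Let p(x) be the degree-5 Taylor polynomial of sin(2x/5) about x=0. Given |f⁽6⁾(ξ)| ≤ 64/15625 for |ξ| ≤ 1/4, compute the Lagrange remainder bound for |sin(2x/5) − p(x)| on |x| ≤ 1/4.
1/720000000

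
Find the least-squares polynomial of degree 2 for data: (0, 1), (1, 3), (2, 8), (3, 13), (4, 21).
32/35 + (11/7)x + (6/7)x²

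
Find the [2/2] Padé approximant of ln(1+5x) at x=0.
5*x*(5*x + 2)/(2*(25*x**2/6 + 5*x + 1))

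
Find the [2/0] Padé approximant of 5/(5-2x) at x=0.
4*x**2/25 + 2*x/5 + 1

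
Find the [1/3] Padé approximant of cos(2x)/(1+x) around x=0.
(1 - 5*x/3)/(-4*x**3/3 + x**2/3 - 2*x/3 + 1)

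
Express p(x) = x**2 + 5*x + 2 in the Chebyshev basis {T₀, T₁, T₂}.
(5/2)T₀ + (5)T₁ + (1/2)T₂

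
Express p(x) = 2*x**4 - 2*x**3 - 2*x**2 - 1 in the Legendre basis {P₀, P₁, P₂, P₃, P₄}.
(-19/15)P₀ + (-6/5)P₁ + (-4/21)P₂ + (-4/5)P₃ + (16/35)P₄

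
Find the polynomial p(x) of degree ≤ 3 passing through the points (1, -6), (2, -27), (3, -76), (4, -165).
-2*x**3 - 2*x**2 - x - 1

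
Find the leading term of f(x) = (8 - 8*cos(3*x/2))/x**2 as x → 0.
9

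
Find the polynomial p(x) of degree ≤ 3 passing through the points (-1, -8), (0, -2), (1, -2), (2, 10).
3*x**3 - 3*x**2 - 2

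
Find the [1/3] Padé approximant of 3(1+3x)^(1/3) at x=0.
(15*x/2 + 3)/(x**3/3 - x**2/2 + 3*x/2 + 1)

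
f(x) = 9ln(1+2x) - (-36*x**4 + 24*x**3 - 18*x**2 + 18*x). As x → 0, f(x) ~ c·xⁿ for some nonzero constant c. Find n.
5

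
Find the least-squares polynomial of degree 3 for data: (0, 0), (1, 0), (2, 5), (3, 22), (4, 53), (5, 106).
1/126 + (-133/108)x + (17/63)x² + (91/108)x³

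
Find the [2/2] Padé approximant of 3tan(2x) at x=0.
6*x/(1 - 4*x**2/3)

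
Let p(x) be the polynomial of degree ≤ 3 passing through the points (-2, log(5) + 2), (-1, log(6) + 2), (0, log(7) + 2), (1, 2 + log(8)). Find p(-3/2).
log(2*2**(1/8)*3**(15/16)*5**(5/16)*7**(11/16)/7) + 2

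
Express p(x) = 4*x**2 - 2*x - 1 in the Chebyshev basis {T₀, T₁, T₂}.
T₀ + (-2)T₁ + (2)T₂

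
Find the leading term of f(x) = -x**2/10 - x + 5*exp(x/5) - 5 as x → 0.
x**3/150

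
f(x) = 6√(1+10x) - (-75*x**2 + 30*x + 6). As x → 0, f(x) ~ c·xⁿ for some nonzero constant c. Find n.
3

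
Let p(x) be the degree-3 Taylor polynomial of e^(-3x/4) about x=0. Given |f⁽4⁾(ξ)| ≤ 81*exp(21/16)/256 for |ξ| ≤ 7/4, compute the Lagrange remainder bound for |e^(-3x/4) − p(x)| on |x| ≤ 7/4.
64827*exp(21/16)/524288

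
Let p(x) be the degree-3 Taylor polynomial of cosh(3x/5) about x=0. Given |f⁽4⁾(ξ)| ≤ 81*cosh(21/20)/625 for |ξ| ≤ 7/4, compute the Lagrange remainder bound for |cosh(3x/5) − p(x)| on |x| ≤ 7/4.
64827*cosh(21/20)/1280000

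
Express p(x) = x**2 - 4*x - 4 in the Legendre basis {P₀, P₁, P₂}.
(-11/3)P₀ + (-4)P₁ + (2/3)P₂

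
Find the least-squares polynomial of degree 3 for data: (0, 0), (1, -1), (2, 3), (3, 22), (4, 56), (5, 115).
5/63 + (-559/189)x + (5/9)x² + (25/27)x³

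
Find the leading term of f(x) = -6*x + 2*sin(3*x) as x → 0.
-9*x**3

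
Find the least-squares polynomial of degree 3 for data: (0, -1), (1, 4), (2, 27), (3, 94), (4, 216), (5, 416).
-11/14 + (-43/84)x + (19/14)x² + (37/12)x³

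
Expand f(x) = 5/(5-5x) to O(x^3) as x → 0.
1 + x + x**2 + O(x**3)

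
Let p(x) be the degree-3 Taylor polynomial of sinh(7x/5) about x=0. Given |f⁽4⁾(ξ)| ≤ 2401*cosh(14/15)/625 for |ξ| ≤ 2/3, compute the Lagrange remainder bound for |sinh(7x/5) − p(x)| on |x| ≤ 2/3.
4802*cosh(14/15)/151875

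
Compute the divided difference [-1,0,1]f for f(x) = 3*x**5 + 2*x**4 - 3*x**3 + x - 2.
2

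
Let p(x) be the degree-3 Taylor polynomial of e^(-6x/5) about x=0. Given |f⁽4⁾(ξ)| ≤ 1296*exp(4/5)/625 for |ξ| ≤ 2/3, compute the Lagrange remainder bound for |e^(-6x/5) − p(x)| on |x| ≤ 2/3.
32*exp(4/5)/1875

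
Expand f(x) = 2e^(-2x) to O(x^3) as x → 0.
2 - 4*x + 4*x**2 + O(x**3)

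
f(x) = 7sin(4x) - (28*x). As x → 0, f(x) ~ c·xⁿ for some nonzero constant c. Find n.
3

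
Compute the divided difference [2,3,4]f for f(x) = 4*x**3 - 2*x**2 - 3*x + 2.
34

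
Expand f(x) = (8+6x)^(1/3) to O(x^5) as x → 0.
2 + x/2 - x**2/8 + 5*x**3/96 - 5*x**4/192 + O(x**5)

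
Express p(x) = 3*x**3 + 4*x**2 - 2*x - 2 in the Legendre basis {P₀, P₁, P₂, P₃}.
(-2/3)P₀ + (-1/5)P₁ + (8/3)P₂ + (6/5)P₃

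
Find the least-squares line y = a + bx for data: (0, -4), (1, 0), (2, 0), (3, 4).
a = -18/5, b = 12/5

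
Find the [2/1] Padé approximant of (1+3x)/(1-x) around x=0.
(3*x + 1)/(1 - x)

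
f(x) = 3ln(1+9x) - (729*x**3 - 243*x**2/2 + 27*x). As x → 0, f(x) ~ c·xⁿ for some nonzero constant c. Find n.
4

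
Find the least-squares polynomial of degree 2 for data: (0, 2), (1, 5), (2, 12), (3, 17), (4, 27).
67/35 + (97/35)x + (6/7)x²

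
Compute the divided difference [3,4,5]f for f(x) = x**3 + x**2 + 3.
13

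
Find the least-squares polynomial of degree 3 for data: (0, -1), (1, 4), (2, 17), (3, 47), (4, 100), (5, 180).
-103/126 + (163/108)x + (215/126)x² + (113/108)x³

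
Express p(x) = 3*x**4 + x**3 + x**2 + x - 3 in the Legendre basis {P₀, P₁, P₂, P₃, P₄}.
(-31/15)P₀ + (8/5)P₁ + (50/21)P₂ + (2/5)P₃ + (24/35)P₄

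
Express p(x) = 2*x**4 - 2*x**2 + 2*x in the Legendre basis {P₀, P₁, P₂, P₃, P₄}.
(-4/15)P₀ + (2)P₁ + (-4/21)P₂ + (16/35)P₄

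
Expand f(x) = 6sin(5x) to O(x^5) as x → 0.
30*x - 125*x**3 + O(x**5)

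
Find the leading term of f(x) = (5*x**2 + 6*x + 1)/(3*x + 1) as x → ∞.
5*x/3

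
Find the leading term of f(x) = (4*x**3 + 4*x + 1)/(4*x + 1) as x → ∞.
x**2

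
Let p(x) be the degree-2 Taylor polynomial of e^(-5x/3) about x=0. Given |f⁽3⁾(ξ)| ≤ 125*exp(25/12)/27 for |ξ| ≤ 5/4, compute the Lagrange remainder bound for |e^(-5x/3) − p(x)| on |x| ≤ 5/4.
15625*exp(25/12)/10368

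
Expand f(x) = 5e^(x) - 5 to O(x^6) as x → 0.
5*x + 5*x**2/2 + 5*x**3/6 + 5*x**4/24 + x**5/24 + O(x**6)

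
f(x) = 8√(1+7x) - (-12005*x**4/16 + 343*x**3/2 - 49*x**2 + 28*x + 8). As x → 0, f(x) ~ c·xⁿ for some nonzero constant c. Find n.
5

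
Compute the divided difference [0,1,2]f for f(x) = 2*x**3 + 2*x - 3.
6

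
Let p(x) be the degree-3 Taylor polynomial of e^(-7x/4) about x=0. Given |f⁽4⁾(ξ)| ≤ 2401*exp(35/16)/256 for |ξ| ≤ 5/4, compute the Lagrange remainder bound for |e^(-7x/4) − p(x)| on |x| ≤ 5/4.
1500625*exp(35/16)/1572864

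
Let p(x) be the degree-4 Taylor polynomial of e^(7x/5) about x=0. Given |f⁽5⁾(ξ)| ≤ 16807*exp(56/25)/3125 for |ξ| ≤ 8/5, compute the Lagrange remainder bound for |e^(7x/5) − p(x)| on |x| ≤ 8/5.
68841472*exp(56/25)/146484375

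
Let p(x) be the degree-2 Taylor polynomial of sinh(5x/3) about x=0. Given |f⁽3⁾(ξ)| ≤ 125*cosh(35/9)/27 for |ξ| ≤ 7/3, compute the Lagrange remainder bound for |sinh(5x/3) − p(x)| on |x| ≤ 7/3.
42875*cosh(35/9)/4374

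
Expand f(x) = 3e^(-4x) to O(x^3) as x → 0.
3 - 12*x + 24*x**2 + O(x**3)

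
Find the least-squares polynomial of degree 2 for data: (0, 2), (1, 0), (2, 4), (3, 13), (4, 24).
57/35 + (-221/70)x + (31/14)x²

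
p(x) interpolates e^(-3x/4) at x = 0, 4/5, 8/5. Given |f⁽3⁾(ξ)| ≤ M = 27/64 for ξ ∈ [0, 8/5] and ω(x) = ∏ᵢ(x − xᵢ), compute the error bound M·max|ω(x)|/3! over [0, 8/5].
sqrt(3)/125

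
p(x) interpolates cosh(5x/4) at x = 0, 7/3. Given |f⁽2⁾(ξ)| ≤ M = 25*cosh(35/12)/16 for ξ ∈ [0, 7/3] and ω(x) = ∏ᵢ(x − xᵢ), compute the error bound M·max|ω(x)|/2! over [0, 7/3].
1225*cosh(35/12)/1152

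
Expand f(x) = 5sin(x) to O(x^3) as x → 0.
5*x + O(x**3)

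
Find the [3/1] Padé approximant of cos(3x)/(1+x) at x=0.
(27*x**3/8 - 99*x**2/28 - 27*x/28 + 1)/(x/28 + 1)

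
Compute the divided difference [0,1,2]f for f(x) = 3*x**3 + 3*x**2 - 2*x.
12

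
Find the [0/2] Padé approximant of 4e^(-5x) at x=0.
4/(25*x**2/2 + 5*x + 1)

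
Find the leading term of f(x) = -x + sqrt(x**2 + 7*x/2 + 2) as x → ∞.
7/4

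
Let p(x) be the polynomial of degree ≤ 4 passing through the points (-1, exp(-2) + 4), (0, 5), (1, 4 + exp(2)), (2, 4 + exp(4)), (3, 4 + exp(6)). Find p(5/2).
5*(-14*exp(4) - 1 + 108*exp(2) + 28*exp(6) + 7*exp(8))*exp(-2)/128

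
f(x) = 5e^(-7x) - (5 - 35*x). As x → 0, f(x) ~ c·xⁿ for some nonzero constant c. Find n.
2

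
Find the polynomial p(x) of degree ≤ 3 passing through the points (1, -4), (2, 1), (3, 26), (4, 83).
2*x**3 - 2*x**2 - 3*x - 1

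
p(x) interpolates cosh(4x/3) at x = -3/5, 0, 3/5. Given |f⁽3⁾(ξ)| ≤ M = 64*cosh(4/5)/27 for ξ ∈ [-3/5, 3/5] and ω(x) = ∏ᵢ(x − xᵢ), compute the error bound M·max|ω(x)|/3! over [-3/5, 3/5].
64*sqrt(3)*cosh(4/5)/3375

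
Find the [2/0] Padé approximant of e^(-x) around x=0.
x**2/2 - x + 1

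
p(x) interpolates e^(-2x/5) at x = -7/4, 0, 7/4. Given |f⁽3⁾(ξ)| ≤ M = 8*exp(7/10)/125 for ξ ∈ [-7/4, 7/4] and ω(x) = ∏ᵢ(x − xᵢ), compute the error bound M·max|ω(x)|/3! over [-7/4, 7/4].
343*sqrt(3)*exp(7/10)/27000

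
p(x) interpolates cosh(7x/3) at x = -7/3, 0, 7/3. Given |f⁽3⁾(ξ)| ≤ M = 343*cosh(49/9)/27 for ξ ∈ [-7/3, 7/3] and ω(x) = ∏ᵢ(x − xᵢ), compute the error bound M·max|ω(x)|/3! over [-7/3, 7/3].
117649*sqrt(3)*cosh(49/9)/19683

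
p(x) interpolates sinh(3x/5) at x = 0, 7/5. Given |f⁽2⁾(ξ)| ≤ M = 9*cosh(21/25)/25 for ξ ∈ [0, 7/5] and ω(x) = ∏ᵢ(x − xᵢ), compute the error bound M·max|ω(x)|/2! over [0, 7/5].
441*cosh(21/25)/5000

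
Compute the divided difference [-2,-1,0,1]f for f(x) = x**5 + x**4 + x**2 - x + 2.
3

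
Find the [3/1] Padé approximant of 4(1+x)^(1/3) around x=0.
(-4*x**3/81 + 4*x**2/9 + 4*x + 4)/(2*x/3 + 1)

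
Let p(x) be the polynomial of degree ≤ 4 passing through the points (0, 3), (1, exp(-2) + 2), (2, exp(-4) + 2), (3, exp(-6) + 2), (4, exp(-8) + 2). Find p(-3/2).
(-2772*exp(6) - 1540*exp(2) + 315 + 2970*exp(4) + 1411*exp(8))*exp(-8)/128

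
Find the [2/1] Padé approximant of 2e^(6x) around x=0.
(12*x**2 + 8*x + 2)/(1 - 2*x)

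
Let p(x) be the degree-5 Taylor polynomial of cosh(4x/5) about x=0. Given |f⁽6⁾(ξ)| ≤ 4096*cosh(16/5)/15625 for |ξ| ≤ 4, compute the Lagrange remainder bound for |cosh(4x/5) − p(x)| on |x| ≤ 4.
1048576*cosh(16/5)/703125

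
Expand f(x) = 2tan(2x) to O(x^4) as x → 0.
4*x + 16*x**3/3 + O(x**4)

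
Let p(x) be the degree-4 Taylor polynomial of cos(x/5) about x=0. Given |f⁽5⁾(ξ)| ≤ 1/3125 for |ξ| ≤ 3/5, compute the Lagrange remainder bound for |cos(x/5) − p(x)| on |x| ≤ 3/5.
81/390625000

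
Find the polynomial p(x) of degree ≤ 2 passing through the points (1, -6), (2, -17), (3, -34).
-3*x**2 - 2*x - 1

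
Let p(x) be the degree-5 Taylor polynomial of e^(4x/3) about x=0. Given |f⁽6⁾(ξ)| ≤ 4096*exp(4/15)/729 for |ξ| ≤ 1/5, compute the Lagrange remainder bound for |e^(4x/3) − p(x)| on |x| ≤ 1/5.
256*exp(4/15)/512578125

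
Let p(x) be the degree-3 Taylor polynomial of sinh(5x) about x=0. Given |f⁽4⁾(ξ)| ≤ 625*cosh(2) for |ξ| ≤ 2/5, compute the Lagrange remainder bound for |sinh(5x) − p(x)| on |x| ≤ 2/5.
2*cosh(2)/3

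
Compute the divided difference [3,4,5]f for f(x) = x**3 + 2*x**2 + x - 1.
14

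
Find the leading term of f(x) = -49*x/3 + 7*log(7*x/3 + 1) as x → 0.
-343*x**2/18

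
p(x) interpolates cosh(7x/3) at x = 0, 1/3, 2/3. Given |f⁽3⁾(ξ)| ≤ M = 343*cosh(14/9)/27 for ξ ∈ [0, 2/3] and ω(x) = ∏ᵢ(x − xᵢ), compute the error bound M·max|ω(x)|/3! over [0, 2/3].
343*sqrt(3)*cosh(14/9)/19683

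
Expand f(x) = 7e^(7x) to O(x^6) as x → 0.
7 + 49*x + 343*x**2/2 + 2401*x**3/6 + 16807*x**4/24 + 117649*x**5/120 + O(x**6)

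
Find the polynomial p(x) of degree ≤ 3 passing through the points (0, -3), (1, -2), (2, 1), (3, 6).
x**2 - 3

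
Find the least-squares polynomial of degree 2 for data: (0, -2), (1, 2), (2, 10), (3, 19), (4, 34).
-67/35 + (163/70)x + (23/14)x²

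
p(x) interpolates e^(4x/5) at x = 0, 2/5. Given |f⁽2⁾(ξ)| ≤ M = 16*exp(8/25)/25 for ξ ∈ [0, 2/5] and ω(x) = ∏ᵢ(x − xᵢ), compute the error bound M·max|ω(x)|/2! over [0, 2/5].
8*exp(8/25)/625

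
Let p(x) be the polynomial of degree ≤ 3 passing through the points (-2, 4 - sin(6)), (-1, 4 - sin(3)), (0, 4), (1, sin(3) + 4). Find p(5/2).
35*sin(6)/16 - 15*sin(3)/8 + 4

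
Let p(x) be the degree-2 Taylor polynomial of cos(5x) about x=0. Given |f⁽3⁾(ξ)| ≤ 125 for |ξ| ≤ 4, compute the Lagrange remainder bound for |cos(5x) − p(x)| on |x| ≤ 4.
4000/3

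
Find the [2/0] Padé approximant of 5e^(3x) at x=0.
45*x**2/2 + 15*x + 5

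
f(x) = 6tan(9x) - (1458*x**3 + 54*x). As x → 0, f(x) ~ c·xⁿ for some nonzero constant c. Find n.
5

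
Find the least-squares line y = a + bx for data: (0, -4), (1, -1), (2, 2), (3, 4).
a = -19/5, b = 27/10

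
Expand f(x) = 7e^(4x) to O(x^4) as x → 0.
7 + 28*x + 56*x**2 + 224*x**3/3 + O(x**4)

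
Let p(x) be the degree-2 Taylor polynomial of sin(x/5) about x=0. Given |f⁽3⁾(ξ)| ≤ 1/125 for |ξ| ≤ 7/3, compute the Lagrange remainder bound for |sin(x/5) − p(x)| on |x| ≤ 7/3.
343/20250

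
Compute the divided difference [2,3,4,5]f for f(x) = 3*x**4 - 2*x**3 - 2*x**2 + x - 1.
40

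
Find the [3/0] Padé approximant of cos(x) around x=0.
1 - x**2/2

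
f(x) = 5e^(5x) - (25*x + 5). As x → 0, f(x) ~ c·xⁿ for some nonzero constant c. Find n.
2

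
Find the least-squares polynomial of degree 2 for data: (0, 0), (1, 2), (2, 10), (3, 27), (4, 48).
-3/35 + (-93/70)x + (47/14)x²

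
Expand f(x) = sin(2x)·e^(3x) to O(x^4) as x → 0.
2*x + 6*x**2 + 23*x**3/3 + O(x**4)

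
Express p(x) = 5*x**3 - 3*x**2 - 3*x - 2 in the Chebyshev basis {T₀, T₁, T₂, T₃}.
(-7/2)T₀ + (3/4)T₁ + (-3/2)T₂ + (5/4)T₃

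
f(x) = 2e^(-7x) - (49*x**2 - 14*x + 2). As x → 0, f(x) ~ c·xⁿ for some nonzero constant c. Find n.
3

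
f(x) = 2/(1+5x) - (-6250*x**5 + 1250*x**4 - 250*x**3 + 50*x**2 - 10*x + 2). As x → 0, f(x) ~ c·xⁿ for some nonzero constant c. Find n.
6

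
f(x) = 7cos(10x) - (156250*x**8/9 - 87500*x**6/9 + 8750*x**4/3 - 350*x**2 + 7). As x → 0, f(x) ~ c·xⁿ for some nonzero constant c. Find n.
10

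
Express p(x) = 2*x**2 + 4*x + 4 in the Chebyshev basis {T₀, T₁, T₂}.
(5)T₀ + (4)T₁ + T₂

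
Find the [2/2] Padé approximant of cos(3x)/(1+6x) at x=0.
(-129*x**2/28 + x/7 + 1)/(3*x**2/4 + 43*x/7 + 1)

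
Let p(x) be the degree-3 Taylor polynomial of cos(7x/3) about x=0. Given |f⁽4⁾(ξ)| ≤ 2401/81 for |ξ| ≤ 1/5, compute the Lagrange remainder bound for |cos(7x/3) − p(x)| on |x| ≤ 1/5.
2401/1215000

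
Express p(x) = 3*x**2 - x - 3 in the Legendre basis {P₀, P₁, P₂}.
(-2)P₀ - P₁ + (2)P₂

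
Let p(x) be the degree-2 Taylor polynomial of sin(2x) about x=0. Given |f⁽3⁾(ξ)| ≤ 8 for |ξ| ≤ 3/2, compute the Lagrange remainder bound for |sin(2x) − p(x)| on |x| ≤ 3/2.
9/2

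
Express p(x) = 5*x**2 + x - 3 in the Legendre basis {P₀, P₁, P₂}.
(-4/3)P₀ + P₁ + (10/3)P₂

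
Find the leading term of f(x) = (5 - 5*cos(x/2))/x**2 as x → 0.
5/8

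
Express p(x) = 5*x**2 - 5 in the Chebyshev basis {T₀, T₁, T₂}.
(-5/2)T₀ + (5/2)T₂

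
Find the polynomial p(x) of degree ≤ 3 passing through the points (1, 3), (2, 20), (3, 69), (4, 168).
3*x**3 - 2*x**2 + 2*x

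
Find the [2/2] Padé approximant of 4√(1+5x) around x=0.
(125*x**2/4 + 25*x + 4)/(25*x**2/16 + 15*x/4 + 1)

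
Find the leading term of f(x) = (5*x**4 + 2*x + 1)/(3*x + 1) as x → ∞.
5*x**3/3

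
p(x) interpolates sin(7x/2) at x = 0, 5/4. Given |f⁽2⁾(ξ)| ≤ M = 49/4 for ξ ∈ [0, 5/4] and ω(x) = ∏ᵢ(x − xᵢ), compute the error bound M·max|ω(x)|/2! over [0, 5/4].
1225/512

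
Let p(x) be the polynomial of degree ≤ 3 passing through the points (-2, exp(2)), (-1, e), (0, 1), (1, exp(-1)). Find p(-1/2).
(-1 + e*(-exp(2) + 9 + 9*e))*exp(-1)/16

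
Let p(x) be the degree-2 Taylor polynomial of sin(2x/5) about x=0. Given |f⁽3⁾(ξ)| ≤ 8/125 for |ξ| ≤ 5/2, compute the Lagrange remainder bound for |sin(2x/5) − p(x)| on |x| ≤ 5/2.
1/6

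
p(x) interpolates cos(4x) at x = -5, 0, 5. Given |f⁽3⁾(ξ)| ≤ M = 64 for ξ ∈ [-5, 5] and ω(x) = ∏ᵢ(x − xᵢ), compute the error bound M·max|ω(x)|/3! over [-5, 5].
8000*sqrt(3)/27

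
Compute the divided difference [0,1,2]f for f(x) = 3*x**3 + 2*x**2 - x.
11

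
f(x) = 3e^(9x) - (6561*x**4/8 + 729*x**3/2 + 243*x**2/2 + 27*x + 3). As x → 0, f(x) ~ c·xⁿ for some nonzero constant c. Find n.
5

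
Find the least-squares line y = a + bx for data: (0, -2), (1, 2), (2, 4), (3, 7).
a = -8/5, b = 29/10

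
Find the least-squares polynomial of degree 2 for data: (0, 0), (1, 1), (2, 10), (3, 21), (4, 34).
-24/35 + (48/35)x + (13/7)x²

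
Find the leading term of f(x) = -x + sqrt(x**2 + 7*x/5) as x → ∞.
7/10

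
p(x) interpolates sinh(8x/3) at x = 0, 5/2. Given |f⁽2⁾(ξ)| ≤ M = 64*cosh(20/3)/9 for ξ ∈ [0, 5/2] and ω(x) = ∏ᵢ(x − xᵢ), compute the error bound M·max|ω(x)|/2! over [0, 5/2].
50*cosh(20/3)/9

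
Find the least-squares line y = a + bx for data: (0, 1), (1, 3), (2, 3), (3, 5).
a = 6/5, b = 6/5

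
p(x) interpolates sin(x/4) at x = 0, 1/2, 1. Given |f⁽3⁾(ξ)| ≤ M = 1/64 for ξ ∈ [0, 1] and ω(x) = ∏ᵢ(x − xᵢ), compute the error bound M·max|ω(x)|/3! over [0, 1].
sqrt(3)/13824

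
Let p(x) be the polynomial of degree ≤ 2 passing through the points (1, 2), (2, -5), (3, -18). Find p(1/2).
13/4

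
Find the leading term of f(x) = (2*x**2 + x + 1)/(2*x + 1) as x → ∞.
x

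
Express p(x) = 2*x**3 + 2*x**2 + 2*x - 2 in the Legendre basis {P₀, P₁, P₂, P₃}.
(-4/3)P₀ + (16/5)P₁ + (4/3)P₂ + (4/5)P₃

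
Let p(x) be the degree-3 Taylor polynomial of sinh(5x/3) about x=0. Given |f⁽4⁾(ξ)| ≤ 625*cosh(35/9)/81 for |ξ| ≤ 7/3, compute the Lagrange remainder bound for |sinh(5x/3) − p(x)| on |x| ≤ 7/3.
1500625*cosh(35/9)/157464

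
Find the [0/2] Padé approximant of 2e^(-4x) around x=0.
2/(8*x**2 + 4*x + 1)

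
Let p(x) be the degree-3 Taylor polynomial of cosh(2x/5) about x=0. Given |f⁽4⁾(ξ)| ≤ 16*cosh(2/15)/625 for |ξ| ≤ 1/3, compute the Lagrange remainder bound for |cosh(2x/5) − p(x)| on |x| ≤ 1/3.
2*cosh(2/15)/151875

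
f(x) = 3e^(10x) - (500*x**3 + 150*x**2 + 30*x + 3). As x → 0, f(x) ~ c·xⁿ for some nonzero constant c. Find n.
4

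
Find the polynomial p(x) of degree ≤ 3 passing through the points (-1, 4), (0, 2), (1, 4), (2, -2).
-2*x**3 + 2*x**2 + 2*x + 2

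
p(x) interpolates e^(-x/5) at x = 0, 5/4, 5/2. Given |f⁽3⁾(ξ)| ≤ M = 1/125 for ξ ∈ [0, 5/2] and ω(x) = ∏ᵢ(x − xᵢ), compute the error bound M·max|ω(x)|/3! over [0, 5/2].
sqrt(3)/1728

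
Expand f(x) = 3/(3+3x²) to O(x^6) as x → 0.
1 - x**2 + x**4 + O(x**6)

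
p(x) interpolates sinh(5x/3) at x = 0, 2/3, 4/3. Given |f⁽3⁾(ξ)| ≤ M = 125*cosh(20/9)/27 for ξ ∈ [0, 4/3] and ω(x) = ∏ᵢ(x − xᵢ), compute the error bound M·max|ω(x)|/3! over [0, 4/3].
1000*sqrt(3)*cosh(20/9)/19683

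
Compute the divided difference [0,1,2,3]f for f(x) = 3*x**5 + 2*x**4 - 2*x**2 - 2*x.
87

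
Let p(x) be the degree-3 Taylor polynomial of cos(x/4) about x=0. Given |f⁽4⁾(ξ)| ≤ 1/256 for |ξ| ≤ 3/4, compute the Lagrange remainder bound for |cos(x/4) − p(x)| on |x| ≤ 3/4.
27/524288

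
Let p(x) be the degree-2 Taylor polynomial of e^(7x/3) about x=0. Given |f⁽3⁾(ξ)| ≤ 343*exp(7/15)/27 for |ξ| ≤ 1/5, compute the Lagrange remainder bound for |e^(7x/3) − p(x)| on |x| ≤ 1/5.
343*exp(7/15)/20250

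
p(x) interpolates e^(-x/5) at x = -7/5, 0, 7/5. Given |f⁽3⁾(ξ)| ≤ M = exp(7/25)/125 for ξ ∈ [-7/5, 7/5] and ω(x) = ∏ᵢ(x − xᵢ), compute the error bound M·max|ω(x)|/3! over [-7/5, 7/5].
343*sqrt(3)*exp(7/25)/421875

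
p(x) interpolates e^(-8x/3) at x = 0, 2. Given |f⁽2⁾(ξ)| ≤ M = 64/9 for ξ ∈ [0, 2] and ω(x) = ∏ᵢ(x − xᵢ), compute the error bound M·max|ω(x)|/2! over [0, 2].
32/9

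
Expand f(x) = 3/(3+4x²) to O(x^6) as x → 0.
1 - 4*x**2/3 + 16*x**4/9 + O(x**6)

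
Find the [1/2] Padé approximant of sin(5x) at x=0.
5*x/(25*x**2/6 + 1)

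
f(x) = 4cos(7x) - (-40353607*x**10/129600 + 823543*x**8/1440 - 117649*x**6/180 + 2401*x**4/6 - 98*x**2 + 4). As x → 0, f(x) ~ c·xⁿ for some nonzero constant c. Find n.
12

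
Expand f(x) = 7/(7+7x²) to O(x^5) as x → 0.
1 - x**2 + x**4 + O(x**5)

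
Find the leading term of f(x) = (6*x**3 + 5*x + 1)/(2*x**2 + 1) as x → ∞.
3*x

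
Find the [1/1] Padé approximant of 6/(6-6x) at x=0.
1/(1 - x)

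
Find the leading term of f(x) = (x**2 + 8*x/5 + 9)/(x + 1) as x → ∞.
x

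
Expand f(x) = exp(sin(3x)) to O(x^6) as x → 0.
1 + 3*x + 9*x**2/2 - 81*x**4/8 - 81*x**5/5 + O(x**6)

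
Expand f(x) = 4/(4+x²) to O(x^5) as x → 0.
1 - x**2/4 + x**4/16 + O(x**5)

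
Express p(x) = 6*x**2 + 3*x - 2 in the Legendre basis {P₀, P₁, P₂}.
(3)P₁ + (4)P₂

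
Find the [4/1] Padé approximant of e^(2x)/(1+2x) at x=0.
(106*x**4/135 + 56*x**3/45 + 2*x**2 + 88*x/45 + 1)/(88*x/45 + 1)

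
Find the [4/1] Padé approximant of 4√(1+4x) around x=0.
(24*x**4/5 - 32*x**3/5 + 72*x**2/5 + 96*x/5 + 4)/(14*x/5 + 1)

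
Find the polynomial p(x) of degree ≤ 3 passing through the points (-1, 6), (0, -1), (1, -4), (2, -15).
-2*x**3 + 2*x**2 - 3*x - 1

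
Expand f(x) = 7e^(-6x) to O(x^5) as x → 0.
7 - 42*x + 126*x**2 - 252*x**3 + 378*x**4 + O(x**5)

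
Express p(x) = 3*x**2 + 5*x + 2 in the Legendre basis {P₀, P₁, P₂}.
(3)P₀ + (5)P₁ + (2)P₂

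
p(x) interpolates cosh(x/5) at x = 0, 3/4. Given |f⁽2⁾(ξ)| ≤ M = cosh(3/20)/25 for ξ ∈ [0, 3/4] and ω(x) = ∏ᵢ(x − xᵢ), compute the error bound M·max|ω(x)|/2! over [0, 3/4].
9*cosh(3/20)/3200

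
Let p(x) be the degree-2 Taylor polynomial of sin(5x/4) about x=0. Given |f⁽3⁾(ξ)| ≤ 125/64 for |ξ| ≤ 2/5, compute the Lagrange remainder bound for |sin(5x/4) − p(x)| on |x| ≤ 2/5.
1/48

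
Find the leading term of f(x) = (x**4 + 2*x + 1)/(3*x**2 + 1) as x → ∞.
x**2/3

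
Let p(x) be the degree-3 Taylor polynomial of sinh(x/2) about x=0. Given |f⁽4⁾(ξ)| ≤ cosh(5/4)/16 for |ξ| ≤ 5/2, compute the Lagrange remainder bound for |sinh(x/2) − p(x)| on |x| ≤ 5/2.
625*cosh(5/4)/6144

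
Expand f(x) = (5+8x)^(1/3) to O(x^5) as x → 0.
5**(1/3) + 8*5**(1/3)*x/15 - 64*5**(1/3)*x**2/225 + 512*5**(1/3)*x**3/2025 - 8192*5**(1/3)*x**4/30375 + O(x**5)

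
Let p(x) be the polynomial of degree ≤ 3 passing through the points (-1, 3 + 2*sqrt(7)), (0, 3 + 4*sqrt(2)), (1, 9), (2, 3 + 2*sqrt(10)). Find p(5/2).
-81/8 - 5*sqrt(7)/8 + 21*sqrt(2)/4 + 35*sqrt(10)/8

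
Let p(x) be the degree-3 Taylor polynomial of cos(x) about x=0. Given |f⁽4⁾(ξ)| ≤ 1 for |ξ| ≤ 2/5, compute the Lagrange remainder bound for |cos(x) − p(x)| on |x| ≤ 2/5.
2/1875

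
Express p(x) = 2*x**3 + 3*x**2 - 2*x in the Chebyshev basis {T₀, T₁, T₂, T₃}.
(3/2)T₀ + (-1/2)T₁ + (3/2)T₂ + (1/2)T₃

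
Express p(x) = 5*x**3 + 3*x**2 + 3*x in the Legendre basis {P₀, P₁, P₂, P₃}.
P₀ + (6)P₁ + (2)P₂ + (2)P₃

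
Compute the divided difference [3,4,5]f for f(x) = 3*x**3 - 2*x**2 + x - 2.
34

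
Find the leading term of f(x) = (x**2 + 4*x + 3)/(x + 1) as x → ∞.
x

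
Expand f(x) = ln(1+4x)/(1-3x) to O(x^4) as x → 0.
4*x + 4*x**2 + 100*x**3/3 + O(x**4)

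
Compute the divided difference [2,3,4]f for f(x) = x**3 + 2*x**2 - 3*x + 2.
11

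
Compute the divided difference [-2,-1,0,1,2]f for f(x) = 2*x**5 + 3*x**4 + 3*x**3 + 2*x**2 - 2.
3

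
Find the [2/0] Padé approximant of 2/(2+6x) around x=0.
9*x**2 - 3*x + 1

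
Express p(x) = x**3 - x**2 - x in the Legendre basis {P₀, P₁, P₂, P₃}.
(-1/3)P₀ + (-2/5)P₁ + (-2/3)P₂ + (2/5)P₃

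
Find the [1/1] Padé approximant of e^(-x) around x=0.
(1 - x/2)/(x/2 + 1)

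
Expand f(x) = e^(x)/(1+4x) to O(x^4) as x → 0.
1 - 3*x + 25*x**2/2 - 299*x**3/6 + O(x**4)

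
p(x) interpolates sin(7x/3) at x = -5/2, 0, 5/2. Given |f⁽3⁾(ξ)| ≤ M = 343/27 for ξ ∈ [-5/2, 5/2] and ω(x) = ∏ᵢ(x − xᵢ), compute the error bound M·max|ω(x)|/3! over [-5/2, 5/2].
42875*sqrt(3)/5832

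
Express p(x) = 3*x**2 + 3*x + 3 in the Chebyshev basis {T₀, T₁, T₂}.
(9/2)T₀ + (3)T₁ + (3/2)T₂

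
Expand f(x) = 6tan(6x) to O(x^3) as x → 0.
36*x + O(x**3)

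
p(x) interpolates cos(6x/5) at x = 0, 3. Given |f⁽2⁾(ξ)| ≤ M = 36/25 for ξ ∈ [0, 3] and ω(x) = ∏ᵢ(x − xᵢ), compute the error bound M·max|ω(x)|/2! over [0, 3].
81/50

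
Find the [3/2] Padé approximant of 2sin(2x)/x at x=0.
(4 - 28*x**2/15)/(x**2/5 + 1)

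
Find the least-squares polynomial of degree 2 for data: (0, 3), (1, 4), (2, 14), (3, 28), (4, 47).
88/35 + (-8/35)x + (20/7)x²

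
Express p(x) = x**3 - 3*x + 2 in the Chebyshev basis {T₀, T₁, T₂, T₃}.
(2)T₀ + (-9/4)T₁ + (1/4)T₃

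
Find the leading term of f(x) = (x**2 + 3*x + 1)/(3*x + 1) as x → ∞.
x/3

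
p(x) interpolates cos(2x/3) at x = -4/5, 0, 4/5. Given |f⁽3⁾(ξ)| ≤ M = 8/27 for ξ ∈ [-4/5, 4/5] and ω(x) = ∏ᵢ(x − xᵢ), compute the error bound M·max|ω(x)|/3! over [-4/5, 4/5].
512*sqrt(3)/91125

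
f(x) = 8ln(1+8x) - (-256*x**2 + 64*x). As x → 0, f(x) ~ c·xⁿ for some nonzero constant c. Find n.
3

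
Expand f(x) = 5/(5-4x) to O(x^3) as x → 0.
1 + 4*x/5 + 16*x**2/25 + O(x**3)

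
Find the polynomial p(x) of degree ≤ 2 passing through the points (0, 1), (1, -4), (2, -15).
-3*x**2 - 2*x + 1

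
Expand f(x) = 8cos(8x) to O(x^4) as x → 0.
8 - 256*x**2 + O(x**4)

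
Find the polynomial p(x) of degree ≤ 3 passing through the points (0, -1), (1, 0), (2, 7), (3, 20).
3*x**2 - 2*x - 1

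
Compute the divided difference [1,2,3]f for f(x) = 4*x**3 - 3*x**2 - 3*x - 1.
21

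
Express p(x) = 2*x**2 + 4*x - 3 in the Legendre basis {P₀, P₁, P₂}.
(-7/3)P₀ + (4)P₁ + (4/3)P₂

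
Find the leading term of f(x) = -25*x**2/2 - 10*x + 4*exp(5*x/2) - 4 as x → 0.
125*x**3/12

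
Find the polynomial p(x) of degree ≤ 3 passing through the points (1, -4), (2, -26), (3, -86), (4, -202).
-3*x**3 - x**2 + 2*x - 2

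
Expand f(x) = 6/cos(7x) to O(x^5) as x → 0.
6 + 147*x**2 + 12005*x**4/4 + O(x**5)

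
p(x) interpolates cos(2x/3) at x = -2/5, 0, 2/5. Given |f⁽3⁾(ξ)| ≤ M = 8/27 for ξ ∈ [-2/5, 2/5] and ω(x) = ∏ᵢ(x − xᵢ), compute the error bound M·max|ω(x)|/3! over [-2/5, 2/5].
64*sqrt(3)/91125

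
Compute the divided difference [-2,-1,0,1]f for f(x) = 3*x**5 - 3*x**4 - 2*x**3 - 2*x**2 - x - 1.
19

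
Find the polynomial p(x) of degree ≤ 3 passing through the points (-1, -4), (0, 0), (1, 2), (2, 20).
3*x**3 - x**2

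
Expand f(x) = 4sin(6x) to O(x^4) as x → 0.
24*x - 144*x**3 + O(x**4)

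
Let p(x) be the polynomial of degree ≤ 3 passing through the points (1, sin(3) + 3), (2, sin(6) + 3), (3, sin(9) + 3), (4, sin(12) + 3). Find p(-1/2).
105*sin(3)/16 - 35*sin(12)/16 + 3 - 189*sin(6)/16 + 135*sin(9)/16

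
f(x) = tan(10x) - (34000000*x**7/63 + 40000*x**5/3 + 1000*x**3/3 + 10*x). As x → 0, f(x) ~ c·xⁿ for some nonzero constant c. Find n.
9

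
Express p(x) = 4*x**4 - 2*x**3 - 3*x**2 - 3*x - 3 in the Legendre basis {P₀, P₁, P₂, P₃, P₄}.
(-16/5)P₀ + (-21/5)P₁ + (2/7)P₂ + (-4/5)P₃ + (32/35)P₄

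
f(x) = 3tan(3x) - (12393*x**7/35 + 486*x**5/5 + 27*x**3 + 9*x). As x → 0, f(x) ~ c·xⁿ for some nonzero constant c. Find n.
9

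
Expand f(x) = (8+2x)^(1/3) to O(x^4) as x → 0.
2 + x/6 - x**2/72 + 5*x**3/2592 + O(x**4)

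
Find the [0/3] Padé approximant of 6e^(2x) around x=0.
6/(-4*x**3/3 + 2*x**2 - 2*x + 1)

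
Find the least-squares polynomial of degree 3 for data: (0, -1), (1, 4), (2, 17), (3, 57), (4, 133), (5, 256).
-2/3 + (239/126)x + (-8/21)x² + (37/18)x³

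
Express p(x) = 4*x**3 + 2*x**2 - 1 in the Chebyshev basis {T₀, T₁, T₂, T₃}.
(3)T₁ + T₂ + T₃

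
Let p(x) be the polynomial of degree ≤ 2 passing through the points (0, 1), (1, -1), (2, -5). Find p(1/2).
1/4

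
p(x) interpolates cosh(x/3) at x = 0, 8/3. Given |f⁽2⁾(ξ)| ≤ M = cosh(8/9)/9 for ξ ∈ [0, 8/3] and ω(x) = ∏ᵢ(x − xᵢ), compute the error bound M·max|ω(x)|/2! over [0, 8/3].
8*cosh(8/9)/81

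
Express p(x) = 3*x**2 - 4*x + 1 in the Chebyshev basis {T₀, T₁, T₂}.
(5/2)T₀ + (-4)T₁ + (3/2)T₂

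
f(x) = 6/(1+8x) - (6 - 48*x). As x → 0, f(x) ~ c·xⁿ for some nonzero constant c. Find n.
2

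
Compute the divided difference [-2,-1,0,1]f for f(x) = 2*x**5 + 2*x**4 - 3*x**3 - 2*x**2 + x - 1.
3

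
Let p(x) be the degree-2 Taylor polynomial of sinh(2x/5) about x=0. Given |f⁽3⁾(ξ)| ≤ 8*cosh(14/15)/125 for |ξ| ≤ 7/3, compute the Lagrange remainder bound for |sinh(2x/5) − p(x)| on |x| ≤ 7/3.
1372*cosh(14/15)/10125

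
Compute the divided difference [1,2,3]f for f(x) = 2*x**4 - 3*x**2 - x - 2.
47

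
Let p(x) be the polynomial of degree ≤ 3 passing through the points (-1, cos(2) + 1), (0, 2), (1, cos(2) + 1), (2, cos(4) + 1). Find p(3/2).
cos(2) + 5*cos(4)/16 + 11/16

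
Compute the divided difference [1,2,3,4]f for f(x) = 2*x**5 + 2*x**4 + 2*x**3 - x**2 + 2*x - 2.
152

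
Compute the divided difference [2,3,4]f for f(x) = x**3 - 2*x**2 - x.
7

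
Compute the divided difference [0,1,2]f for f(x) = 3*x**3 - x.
9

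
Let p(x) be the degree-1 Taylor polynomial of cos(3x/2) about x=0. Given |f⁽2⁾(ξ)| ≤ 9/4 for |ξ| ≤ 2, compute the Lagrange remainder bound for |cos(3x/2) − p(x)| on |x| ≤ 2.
9/2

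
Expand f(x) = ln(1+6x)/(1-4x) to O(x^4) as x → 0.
6*x + 6*x**2 + 96*x**3 + O(x**4)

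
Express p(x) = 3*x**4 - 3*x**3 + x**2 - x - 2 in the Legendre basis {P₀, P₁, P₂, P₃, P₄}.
(-16/15)P₀ + (-14/5)P₁ + (50/21)P₂ + (-6/5)P₃ + (24/35)P₄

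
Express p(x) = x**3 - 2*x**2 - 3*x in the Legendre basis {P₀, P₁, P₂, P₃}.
(-2/3)P₀ + (-12/5)P₁ + (-4/3)P₂ + (2/5)P₃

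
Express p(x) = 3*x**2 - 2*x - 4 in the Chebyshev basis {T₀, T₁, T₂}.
(-5/2)T₀ + (-2)T₁ + (3/2)T₂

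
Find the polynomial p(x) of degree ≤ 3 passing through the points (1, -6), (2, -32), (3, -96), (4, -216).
-3*x**3 - x**2 - 2*x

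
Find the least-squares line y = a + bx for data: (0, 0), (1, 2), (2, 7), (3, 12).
a = -9/10, b = 41/10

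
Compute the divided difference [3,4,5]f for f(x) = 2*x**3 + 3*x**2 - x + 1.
27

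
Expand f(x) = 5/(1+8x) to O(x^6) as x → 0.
5 - 40*x + 320*x**2 - 2560*x**3 + 20480*x**4 - 163840*x**5 + O(x**6)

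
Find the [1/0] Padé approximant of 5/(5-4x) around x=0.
4*x/5 + 1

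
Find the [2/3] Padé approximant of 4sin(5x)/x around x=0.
(20 - 175*x**2/3)/(5*x**2/4 + 1)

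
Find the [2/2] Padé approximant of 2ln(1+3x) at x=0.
3*x*(3*x + 2)/(3*x**2/2 + 3*x + 1)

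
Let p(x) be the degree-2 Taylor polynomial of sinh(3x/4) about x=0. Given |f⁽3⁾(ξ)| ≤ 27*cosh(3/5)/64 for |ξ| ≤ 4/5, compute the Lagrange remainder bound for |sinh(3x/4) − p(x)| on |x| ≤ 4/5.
9*cosh(3/5)/250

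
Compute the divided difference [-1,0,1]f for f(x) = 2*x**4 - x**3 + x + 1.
2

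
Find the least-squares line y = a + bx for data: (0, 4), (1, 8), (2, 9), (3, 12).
a = 9/2, b = 5/2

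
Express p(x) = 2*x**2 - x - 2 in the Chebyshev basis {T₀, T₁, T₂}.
-T₀ - T₁ + T₂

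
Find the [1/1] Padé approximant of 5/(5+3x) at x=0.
1/(3*x/5 + 1)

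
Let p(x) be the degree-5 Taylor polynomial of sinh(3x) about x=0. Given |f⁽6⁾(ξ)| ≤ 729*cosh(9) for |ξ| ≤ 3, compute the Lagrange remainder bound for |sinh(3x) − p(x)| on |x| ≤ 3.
59049*cosh(9)/80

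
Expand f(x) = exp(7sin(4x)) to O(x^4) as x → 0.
1 + 28*x + 392*x**2 + 3584*x**3 + O(x**4)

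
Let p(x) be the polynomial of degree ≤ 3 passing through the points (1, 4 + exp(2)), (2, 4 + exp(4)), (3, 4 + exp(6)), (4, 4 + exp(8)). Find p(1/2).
-5*exp(8)/16 - 35*exp(4)/16 + 4 + 35*exp(2)/16 + 21*exp(6)/16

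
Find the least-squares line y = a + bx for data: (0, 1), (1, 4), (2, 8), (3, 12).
a = 7/10, b = 37/10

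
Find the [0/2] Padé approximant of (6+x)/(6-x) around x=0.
1/(x**2/18 - x/3 + 1)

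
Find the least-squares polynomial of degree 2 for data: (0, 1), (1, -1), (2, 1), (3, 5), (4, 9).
3/5 + (-9/5)x + x²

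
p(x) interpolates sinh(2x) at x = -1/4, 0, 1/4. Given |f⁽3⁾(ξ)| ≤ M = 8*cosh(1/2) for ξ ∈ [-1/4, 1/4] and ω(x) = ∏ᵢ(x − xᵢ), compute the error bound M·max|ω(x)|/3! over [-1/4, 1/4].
sqrt(3)*cosh(1/2)/216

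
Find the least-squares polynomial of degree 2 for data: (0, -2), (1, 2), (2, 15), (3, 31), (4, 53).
-17/7 + (193/70)x + (39/14)x²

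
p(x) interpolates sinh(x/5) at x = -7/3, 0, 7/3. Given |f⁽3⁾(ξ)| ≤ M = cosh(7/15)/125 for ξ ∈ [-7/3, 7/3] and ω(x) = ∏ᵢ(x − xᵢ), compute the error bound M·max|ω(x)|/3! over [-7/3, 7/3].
343*sqrt(3)*cosh(7/15)/91125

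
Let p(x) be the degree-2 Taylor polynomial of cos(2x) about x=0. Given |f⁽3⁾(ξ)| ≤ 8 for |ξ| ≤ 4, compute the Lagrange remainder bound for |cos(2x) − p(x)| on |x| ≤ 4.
256/3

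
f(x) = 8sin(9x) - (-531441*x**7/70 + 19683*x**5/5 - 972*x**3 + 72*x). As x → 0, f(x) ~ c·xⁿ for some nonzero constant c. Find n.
9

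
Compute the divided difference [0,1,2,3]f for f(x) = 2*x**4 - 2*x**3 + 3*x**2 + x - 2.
10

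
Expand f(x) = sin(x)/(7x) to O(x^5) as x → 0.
1/7 - x**2/42 + x**4/840 + O(x**5)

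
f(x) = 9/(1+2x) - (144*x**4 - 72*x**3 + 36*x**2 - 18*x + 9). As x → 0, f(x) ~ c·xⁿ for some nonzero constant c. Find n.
5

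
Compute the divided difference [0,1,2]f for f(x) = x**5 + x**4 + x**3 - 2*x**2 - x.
23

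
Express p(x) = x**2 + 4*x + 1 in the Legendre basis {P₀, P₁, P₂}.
(4/3)P₀ + (4)P₁ + (2/3)P₂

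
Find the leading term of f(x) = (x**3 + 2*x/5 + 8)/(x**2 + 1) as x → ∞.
x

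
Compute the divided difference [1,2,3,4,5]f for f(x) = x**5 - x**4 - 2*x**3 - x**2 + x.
14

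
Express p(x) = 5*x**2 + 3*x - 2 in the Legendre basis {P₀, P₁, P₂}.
(-1/3)P₀ + (3)P₁ + (10/3)P₂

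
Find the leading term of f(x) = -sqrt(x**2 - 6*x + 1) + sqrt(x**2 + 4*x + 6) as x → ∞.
5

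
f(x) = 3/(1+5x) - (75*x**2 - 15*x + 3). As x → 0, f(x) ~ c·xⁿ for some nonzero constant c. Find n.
3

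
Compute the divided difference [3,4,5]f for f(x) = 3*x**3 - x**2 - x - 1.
35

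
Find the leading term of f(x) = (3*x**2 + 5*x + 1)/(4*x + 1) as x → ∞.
3*x/4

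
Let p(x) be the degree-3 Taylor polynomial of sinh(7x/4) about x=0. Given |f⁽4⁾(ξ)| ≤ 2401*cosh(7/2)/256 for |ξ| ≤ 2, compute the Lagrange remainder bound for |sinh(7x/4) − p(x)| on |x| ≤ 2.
2401*cosh(7/2)/384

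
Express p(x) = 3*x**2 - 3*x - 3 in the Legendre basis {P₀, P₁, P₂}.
(-2)P₀ + (-3)P₁ + (2)P₂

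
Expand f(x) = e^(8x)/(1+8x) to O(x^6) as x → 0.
1 + 32*x**2 - 512*x**3/3 + 1536*x**4 - 180224*x**5/15 + O(x**6)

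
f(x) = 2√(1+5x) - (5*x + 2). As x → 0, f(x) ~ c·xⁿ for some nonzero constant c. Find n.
2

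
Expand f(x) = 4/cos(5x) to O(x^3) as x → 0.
4 + 50*x**2 + O(x**3)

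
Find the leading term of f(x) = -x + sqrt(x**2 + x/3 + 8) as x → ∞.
1/6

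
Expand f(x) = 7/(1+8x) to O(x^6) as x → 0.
7 - 56*x + 448*x**2 - 3584*x**3 + 28672*x**4 - 229376*x**5 + O(x**6)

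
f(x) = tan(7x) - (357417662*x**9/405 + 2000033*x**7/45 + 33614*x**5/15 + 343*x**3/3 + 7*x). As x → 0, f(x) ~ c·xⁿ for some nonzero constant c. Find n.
11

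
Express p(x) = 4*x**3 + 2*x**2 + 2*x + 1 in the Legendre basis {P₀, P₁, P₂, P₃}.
(5/3)P₀ + (22/5)P₁ + (4/3)P₂ + (8/5)P₃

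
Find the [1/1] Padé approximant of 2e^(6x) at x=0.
(6*x + 2)/(1 - 3*x)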